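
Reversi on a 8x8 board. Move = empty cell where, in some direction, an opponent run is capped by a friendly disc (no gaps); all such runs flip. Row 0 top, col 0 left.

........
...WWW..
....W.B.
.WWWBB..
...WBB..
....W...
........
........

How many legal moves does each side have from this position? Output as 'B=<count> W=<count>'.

Answer: B=8 W=5

Derivation:
-- B to move --
(0,2): flips 2 -> legal
(0,3): no bracket -> illegal
(0,4): flips 3 -> legal
(0,5): no bracket -> illegal
(0,6): no bracket -> illegal
(1,2): no bracket -> illegal
(1,6): no bracket -> illegal
(2,0): no bracket -> illegal
(2,1): no bracket -> illegal
(2,2): flips 1 -> legal
(2,3): no bracket -> illegal
(2,5): no bracket -> illegal
(3,0): flips 3 -> legal
(4,0): no bracket -> illegal
(4,1): no bracket -> illegal
(4,2): flips 1 -> legal
(5,2): flips 1 -> legal
(5,3): no bracket -> illegal
(5,5): no bracket -> illegal
(6,3): flips 1 -> legal
(6,4): flips 1 -> legal
(6,5): no bracket -> illegal
B mobility = 8
-- W to move --
(1,6): no bracket -> illegal
(1,7): no bracket -> illegal
(2,3): no bracket -> illegal
(2,5): flips 1 -> legal
(2,7): no bracket -> illegal
(3,6): flips 3 -> legal
(3,7): flips 1 -> legal
(4,6): flips 3 -> legal
(5,3): no bracket -> illegal
(5,5): flips 1 -> legal
(5,6): no bracket -> illegal
W mobility = 5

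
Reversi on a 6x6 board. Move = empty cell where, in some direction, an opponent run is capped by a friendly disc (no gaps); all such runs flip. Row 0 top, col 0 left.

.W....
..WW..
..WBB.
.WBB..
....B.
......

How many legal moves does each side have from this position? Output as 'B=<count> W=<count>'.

-- B to move --
(0,0): no bracket -> illegal
(0,2): flips 3 -> legal
(0,3): flips 1 -> legal
(0,4): no bracket -> illegal
(1,0): no bracket -> illegal
(1,1): flips 1 -> legal
(1,4): no bracket -> illegal
(2,0): no bracket -> illegal
(2,1): flips 1 -> legal
(3,0): flips 1 -> legal
(4,0): no bracket -> illegal
(4,1): no bracket -> illegal
(4,2): no bracket -> illegal
B mobility = 5
-- W to move --
(1,4): no bracket -> illegal
(1,5): no bracket -> illegal
(2,1): no bracket -> illegal
(2,5): flips 2 -> legal
(3,4): flips 3 -> legal
(3,5): flips 1 -> legal
(4,1): no bracket -> illegal
(4,2): flips 1 -> legal
(4,3): flips 2 -> legal
(4,5): no bracket -> illegal
(5,3): no bracket -> illegal
(5,4): no bracket -> illegal
(5,5): flips 2 -> legal
W mobility = 6

Answer: B=5 W=6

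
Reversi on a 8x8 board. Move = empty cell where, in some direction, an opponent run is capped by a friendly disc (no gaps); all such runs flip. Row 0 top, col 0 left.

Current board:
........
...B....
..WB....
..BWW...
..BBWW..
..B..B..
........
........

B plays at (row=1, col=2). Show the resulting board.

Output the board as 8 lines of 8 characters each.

Place B at (1,2); scan 8 dirs for brackets.
Dir NW: first cell '.' (not opp) -> no flip
Dir N: first cell '.' (not opp) -> no flip
Dir NE: first cell '.' (not opp) -> no flip
Dir W: first cell '.' (not opp) -> no flip
Dir E: first cell 'B' (not opp) -> no flip
Dir SW: first cell '.' (not opp) -> no flip
Dir S: opp run (2,2) capped by B -> flip
Dir SE: first cell 'B' (not opp) -> no flip
All flips: (2,2)

Answer: ........
..BB....
..BB....
..BWW...
..BBWW..
..B..B..
........
........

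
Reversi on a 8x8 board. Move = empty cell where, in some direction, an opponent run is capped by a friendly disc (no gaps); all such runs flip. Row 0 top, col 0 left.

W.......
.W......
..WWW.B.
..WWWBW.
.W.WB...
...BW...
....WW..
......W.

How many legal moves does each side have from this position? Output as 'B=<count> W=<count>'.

-- B to move --
(0,1): no bracket -> illegal
(0,2): no bracket -> illegal
(1,0): no bracket -> illegal
(1,2): no bracket -> illegal
(1,3): flips 4 -> legal
(1,4): flips 2 -> legal
(1,5): no bracket -> illegal
(2,0): no bracket -> illegal
(2,1): no bracket -> illegal
(2,5): no bracket -> illegal
(2,7): no bracket -> illegal
(3,0): no bracket -> illegal
(3,1): flips 3 -> legal
(3,7): flips 1 -> legal
(4,0): no bracket -> illegal
(4,2): flips 1 -> legal
(4,5): no bracket -> illegal
(4,6): flips 1 -> legal
(4,7): no bracket -> illegal
(5,0): no bracket -> illegal
(5,1): no bracket -> illegal
(5,2): no bracket -> illegal
(5,5): flips 1 -> legal
(5,6): no bracket -> illegal
(6,3): no bracket -> illegal
(6,6): no bracket -> illegal
(6,7): no bracket -> illegal
(7,3): no bracket -> illegal
(7,4): flips 2 -> legal
(7,5): flips 1 -> legal
(7,7): no bracket -> illegal
B mobility = 9
-- W to move --
(1,5): no bracket -> illegal
(1,6): flips 1 -> legal
(1,7): no bracket -> illegal
(2,5): no bracket -> illegal
(2,7): no bracket -> illegal
(3,7): no bracket -> illegal
(4,2): flips 1 -> legal
(4,5): flips 1 -> legal
(4,6): flips 1 -> legal
(5,2): flips 1 -> legal
(5,5): flips 1 -> legal
(6,2): no bracket -> illegal
(6,3): flips 1 -> legal
W mobility = 7

Answer: B=9 W=7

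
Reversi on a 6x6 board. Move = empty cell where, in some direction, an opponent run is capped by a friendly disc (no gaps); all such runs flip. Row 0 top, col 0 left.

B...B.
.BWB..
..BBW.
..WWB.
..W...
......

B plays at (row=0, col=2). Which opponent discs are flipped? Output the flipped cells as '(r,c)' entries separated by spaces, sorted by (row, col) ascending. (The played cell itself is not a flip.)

Dir NW: edge -> no flip
Dir N: edge -> no flip
Dir NE: edge -> no flip
Dir W: first cell '.' (not opp) -> no flip
Dir E: first cell '.' (not opp) -> no flip
Dir SW: first cell 'B' (not opp) -> no flip
Dir S: opp run (1,2) capped by B -> flip
Dir SE: first cell 'B' (not opp) -> no flip

Answer: (1,2)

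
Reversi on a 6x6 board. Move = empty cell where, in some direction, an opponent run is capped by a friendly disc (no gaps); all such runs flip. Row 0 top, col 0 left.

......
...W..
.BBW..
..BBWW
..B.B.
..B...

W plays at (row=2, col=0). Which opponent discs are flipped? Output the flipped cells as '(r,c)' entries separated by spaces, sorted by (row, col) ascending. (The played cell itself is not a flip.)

Answer: (2,1) (2,2)

Derivation:
Dir NW: edge -> no flip
Dir N: first cell '.' (not opp) -> no flip
Dir NE: first cell '.' (not opp) -> no flip
Dir W: edge -> no flip
Dir E: opp run (2,1) (2,2) capped by W -> flip
Dir SW: edge -> no flip
Dir S: first cell '.' (not opp) -> no flip
Dir SE: first cell '.' (not opp) -> no flip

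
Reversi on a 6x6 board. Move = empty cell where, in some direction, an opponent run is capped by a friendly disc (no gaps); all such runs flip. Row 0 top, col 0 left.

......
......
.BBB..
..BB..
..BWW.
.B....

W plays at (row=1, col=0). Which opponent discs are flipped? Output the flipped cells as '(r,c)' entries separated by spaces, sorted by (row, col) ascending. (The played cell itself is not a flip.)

Dir NW: edge -> no flip
Dir N: first cell '.' (not opp) -> no flip
Dir NE: first cell '.' (not opp) -> no flip
Dir W: edge -> no flip
Dir E: first cell '.' (not opp) -> no flip
Dir SW: edge -> no flip
Dir S: first cell '.' (not opp) -> no flip
Dir SE: opp run (2,1) (3,2) capped by W -> flip

Answer: (2,1) (3,2)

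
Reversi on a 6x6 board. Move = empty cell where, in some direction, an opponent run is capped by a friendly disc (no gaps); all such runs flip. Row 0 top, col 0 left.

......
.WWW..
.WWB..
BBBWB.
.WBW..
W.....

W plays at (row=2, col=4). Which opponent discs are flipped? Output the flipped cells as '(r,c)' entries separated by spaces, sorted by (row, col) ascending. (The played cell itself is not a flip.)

Answer: (2,3)

Derivation:
Dir NW: first cell 'W' (not opp) -> no flip
Dir N: first cell '.' (not opp) -> no flip
Dir NE: first cell '.' (not opp) -> no flip
Dir W: opp run (2,3) capped by W -> flip
Dir E: first cell '.' (not opp) -> no flip
Dir SW: first cell 'W' (not opp) -> no flip
Dir S: opp run (3,4), next='.' -> no flip
Dir SE: first cell '.' (not opp) -> no flip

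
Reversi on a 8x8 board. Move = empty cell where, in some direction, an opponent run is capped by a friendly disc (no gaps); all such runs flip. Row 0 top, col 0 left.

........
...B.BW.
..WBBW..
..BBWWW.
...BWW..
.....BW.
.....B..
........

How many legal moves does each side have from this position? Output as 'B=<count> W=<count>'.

Answer: B=13 W=12

Derivation:
-- B to move --
(0,5): no bracket -> illegal
(0,6): no bracket -> illegal
(0,7): flips 3 -> legal
(1,1): flips 1 -> legal
(1,2): flips 1 -> legal
(1,4): no bracket -> illegal
(1,7): flips 1 -> legal
(2,1): flips 1 -> legal
(2,6): flips 1 -> legal
(2,7): no bracket -> illegal
(3,1): flips 1 -> legal
(3,7): flips 3 -> legal
(4,6): flips 3 -> legal
(4,7): flips 1 -> legal
(5,3): no bracket -> illegal
(5,4): flips 2 -> legal
(5,7): flips 1 -> legal
(6,6): no bracket -> illegal
(6,7): flips 3 -> legal
B mobility = 13
-- W to move --
(0,2): flips 2 -> legal
(0,3): no bracket -> illegal
(0,4): flips 1 -> legal
(0,5): flips 1 -> legal
(0,6): no bracket -> illegal
(1,2): flips 1 -> legal
(1,4): flips 2 -> legal
(2,1): no bracket -> illegal
(2,6): no bracket -> illegal
(3,1): flips 2 -> legal
(4,1): no bracket -> illegal
(4,2): flips 2 -> legal
(4,6): no bracket -> illegal
(5,2): flips 1 -> legal
(5,3): no bracket -> illegal
(5,4): flips 1 -> legal
(6,4): no bracket -> illegal
(6,6): flips 1 -> legal
(7,4): flips 1 -> legal
(7,5): flips 2 -> legal
(7,6): no bracket -> illegal
W mobility = 12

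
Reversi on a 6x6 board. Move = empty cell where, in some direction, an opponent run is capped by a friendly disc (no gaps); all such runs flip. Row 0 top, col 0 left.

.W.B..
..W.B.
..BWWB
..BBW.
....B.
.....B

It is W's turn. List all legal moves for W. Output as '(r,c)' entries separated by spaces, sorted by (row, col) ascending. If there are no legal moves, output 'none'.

(0,2): no bracket -> illegal
(0,4): flips 1 -> legal
(0,5): flips 1 -> legal
(1,1): no bracket -> illegal
(1,3): no bracket -> illegal
(1,5): no bracket -> illegal
(2,1): flips 1 -> legal
(3,1): flips 2 -> legal
(3,5): no bracket -> illegal
(4,1): flips 1 -> legal
(4,2): flips 3 -> legal
(4,3): flips 1 -> legal
(4,5): no bracket -> illegal
(5,3): no bracket -> illegal
(5,4): flips 1 -> legal

Answer: (0,4) (0,5) (2,1) (3,1) (4,1) (4,2) (4,3) (5,4)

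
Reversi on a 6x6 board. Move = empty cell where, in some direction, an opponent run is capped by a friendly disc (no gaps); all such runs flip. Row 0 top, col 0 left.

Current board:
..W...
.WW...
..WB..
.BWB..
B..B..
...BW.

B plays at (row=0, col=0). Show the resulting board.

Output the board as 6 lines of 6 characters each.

Place B at (0,0); scan 8 dirs for brackets.
Dir NW: edge -> no flip
Dir N: edge -> no flip
Dir NE: edge -> no flip
Dir W: edge -> no flip
Dir E: first cell '.' (not opp) -> no flip
Dir SW: edge -> no flip
Dir S: first cell '.' (not opp) -> no flip
Dir SE: opp run (1,1) (2,2) capped by B -> flip
All flips: (1,1) (2,2)

Answer: B.W...
.BW...
..BB..
.BWB..
B..B..
...BW.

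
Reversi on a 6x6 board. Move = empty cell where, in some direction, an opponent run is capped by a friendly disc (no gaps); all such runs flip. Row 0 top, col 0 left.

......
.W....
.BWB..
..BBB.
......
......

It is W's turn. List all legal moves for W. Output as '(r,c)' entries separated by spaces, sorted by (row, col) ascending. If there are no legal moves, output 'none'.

Answer: (2,0) (2,4) (3,1) (4,2) (4,4)

Derivation:
(1,0): no bracket -> illegal
(1,2): no bracket -> illegal
(1,3): no bracket -> illegal
(1,4): no bracket -> illegal
(2,0): flips 1 -> legal
(2,4): flips 1 -> legal
(2,5): no bracket -> illegal
(3,0): no bracket -> illegal
(3,1): flips 1 -> legal
(3,5): no bracket -> illegal
(4,1): no bracket -> illegal
(4,2): flips 1 -> legal
(4,3): no bracket -> illegal
(4,4): flips 1 -> legal
(4,5): no bracket -> illegal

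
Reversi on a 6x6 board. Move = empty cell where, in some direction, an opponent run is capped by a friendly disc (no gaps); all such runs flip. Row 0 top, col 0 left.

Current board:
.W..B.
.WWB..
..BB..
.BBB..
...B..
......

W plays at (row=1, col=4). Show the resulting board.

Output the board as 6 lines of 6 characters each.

Answer: .W..B.
.WWWW.
..BB..
.BBB..
...B..
......

Derivation:
Place W at (1,4); scan 8 dirs for brackets.
Dir NW: first cell '.' (not opp) -> no flip
Dir N: opp run (0,4), next=edge -> no flip
Dir NE: first cell '.' (not opp) -> no flip
Dir W: opp run (1,3) capped by W -> flip
Dir E: first cell '.' (not opp) -> no flip
Dir SW: opp run (2,3) (3,2), next='.' -> no flip
Dir S: first cell '.' (not opp) -> no flip
Dir SE: first cell '.' (not opp) -> no flip
All flips: (1,3)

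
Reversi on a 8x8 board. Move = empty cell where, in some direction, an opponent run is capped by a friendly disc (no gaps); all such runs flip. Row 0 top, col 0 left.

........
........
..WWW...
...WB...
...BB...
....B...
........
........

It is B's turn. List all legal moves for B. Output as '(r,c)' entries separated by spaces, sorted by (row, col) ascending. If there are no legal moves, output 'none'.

Answer: (1,1) (1,2) (1,3) (1,4) (3,2)

Derivation:
(1,1): flips 2 -> legal
(1,2): flips 1 -> legal
(1,3): flips 2 -> legal
(1,4): flips 1 -> legal
(1,5): no bracket -> illegal
(2,1): no bracket -> illegal
(2,5): no bracket -> illegal
(3,1): no bracket -> illegal
(3,2): flips 1 -> legal
(3,5): no bracket -> illegal
(4,2): no bracket -> illegal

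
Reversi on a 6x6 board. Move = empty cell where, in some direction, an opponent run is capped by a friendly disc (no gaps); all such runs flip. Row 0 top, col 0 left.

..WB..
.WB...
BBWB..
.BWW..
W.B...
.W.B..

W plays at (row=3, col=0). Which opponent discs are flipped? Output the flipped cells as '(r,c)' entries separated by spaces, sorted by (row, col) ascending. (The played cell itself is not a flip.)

Dir NW: edge -> no flip
Dir N: opp run (2,0), next='.' -> no flip
Dir NE: opp run (2,1) (1,2) (0,3), next=edge -> no flip
Dir W: edge -> no flip
Dir E: opp run (3,1) capped by W -> flip
Dir SW: edge -> no flip
Dir S: first cell 'W' (not opp) -> no flip
Dir SE: first cell '.' (not opp) -> no flip

Answer: (3,1)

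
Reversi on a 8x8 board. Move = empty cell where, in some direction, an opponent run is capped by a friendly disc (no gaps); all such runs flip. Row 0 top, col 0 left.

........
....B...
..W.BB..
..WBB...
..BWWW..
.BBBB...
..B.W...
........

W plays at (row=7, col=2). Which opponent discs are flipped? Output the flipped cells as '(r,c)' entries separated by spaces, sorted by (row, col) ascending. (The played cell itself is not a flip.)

Dir NW: first cell '.' (not opp) -> no flip
Dir N: opp run (6,2) (5,2) (4,2) capped by W -> flip
Dir NE: first cell '.' (not opp) -> no flip
Dir W: first cell '.' (not opp) -> no flip
Dir E: first cell '.' (not opp) -> no flip
Dir SW: edge -> no flip
Dir S: edge -> no flip
Dir SE: edge -> no flip

Answer: (4,2) (5,2) (6,2)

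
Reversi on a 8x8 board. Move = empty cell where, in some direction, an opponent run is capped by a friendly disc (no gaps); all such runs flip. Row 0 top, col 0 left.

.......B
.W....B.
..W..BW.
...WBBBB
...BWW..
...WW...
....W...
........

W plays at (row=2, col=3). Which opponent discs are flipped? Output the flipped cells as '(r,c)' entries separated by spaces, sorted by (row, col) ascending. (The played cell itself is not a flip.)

Answer: (3,4)

Derivation:
Dir NW: first cell '.' (not opp) -> no flip
Dir N: first cell '.' (not opp) -> no flip
Dir NE: first cell '.' (not opp) -> no flip
Dir W: first cell 'W' (not opp) -> no flip
Dir E: first cell '.' (not opp) -> no flip
Dir SW: first cell '.' (not opp) -> no flip
Dir S: first cell 'W' (not opp) -> no flip
Dir SE: opp run (3,4) capped by W -> flip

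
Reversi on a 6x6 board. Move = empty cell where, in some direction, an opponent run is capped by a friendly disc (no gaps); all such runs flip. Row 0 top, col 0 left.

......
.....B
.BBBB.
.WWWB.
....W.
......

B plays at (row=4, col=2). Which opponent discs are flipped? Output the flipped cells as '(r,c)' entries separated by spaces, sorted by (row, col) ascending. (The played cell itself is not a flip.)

Dir NW: opp run (3,1), next='.' -> no flip
Dir N: opp run (3,2) capped by B -> flip
Dir NE: opp run (3,3) capped by B -> flip
Dir W: first cell '.' (not opp) -> no flip
Dir E: first cell '.' (not opp) -> no flip
Dir SW: first cell '.' (not opp) -> no flip
Dir S: first cell '.' (not opp) -> no flip
Dir SE: first cell '.' (not opp) -> no flip

Answer: (3,2) (3,3)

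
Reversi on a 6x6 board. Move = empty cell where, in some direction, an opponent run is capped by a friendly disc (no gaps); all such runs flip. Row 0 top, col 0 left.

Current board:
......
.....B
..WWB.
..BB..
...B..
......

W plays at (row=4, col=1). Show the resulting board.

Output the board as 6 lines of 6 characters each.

Answer: ......
.....B
..WWB.
..WB..
.W.B..
......

Derivation:
Place W at (4,1); scan 8 dirs for brackets.
Dir NW: first cell '.' (not opp) -> no flip
Dir N: first cell '.' (not opp) -> no flip
Dir NE: opp run (3,2) capped by W -> flip
Dir W: first cell '.' (not opp) -> no flip
Dir E: first cell '.' (not opp) -> no flip
Dir SW: first cell '.' (not opp) -> no flip
Dir S: first cell '.' (not opp) -> no flip
Dir SE: first cell '.' (not opp) -> no flip
All flips: (3,2)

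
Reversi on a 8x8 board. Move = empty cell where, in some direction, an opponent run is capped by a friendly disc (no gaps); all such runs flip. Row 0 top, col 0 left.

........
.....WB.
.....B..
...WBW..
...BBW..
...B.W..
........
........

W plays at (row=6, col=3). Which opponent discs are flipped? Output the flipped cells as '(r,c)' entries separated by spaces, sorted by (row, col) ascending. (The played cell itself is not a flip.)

Dir NW: first cell '.' (not opp) -> no flip
Dir N: opp run (5,3) (4,3) capped by W -> flip
Dir NE: first cell '.' (not opp) -> no flip
Dir W: first cell '.' (not opp) -> no flip
Dir E: first cell '.' (not opp) -> no flip
Dir SW: first cell '.' (not opp) -> no flip
Dir S: first cell '.' (not opp) -> no flip
Dir SE: first cell '.' (not opp) -> no flip

Answer: (4,3) (5,3)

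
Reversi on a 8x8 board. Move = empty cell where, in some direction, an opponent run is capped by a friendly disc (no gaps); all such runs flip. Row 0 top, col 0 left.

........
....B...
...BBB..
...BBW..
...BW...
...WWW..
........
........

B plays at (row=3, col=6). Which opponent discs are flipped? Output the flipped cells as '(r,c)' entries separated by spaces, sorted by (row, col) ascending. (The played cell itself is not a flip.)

Answer: (3,5)

Derivation:
Dir NW: first cell 'B' (not opp) -> no flip
Dir N: first cell '.' (not opp) -> no flip
Dir NE: first cell '.' (not opp) -> no flip
Dir W: opp run (3,5) capped by B -> flip
Dir E: first cell '.' (not opp) -> no flip
Dir SW: first cell '.' (not opp) -> no flip
Dir S: first cell '.' (not opp) -> no flip
Dir SE: first cell '.' (not opp) -> no flip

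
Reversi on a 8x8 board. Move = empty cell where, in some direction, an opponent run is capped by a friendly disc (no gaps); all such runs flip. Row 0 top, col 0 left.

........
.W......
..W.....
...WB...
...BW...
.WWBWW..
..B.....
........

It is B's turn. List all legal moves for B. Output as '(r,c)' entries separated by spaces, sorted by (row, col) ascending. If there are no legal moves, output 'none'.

Answer: (2,3) (3,2) (3,5) (4,0) (4,2) (4,5) (5,0) (5,6) (6,1) (6,4) (6,5)

Derivation:
(0,0): no bracket -> illegal
(0,1): no bracket -> illegal
(0,2): no bracket -> illegal
(1,0): no bracket -> illegal
(1,2): no bracket -> illegal
(1,3): no bracket -> illegal
(2,0): no bracket -> illegal
(2,1): no bracket -> illegal
(2,3): flips 1 -> legal
(2,4): no bracket -> illegal
(3,1): no bracket -> illegal
(3,2): flips 1 -> legal
(3,5): flips 1 -> legal
(4,0): flips 1 -> legal
(4,1): no bracket -> illegal
(4,2): flips 1 -> legal
(4,5): flips 1 -> legal
(4,6): no bracket -> illegal
(5,0): flips 2 -> legal
(5,6): flips 2 -> legal
(6,0): no bracket -> illegal
(6,1): flips 1 -> legal
(6,3): no bracket -> illegal
(6,4): flips 2 -> legal
(6,5): flips 1 -> legal
(6,6): no bracket -> illegal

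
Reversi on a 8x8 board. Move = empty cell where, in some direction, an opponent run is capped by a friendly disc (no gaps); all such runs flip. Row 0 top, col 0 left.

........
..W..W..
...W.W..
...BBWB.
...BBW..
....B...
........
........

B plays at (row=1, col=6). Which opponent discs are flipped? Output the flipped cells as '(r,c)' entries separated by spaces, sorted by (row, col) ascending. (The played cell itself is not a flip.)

Answer: (2,5)

Derivation:
Dir NW: first cell '.' (not opp) -> no flip
Dir N: first cell '.' (not opp) -> no flip
Dir NE: first cell '.' (not opp) -> no flip
Dir W: opp run (1,5), next='.' -> no flip
Dir E: first cell '.' (not opp) -> no flip
Dir SW: opp run (2,5) capped by B -> flip
Dir S: first cell '.' (not opp) -> no flip
Dir SE: first cell '.' (not opp) -> no flip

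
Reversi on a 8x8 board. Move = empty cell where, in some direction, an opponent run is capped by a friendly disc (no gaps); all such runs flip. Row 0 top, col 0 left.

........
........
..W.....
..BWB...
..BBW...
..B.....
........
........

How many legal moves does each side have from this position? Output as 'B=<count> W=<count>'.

Answer: B=5 W=7

Derivation:
-- B to move --
(1,1): no bracket -> illegal
(1,2): flips 1 -> legal
(1,3): no bracket -> illegal
(2,1): no bracket -> illegal
(2,3): flips 1 -> legal
(2,4): flips 1 -> legal
(3,1): no bracket -> illegal
(3,5): no bracket -> illegal
(4,5): flips 1 -> legal
(5,3): no bracket -> illegal
(5,4): flips 1 -> legal
(5,5): no bracket -> illegal
B mobility = 5
-- W to move --
(2,1): no bracket -> illegal
(2,3): no bracket -> illegal
(2,4): flips 1 -> legal
(2,5): no bracket -> illegal
(3,1): flips 1 -> legal
(3,5): flips 1 -> legal
(4,1): flips 2 -> legal
(4,5): no bracket -> illegal
(5,1): flips 1 -> legal
(5,3): flips 1 -> legal
(5,4): no bracket -> illegal
(6,1): no bracket -> illegal
(6,2): flips 3 -> legal
(6,3): no bracket -> illegal
W mobility = 7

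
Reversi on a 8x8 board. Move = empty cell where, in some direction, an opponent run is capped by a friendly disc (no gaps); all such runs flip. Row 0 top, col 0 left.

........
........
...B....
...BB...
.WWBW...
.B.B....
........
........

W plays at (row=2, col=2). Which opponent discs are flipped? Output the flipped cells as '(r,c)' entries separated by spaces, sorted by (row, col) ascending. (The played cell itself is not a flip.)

Dir NW: first cell '.' (not opp) -> no flip
Dir N: first cell '.' (not opp) -> no flip
Dir NE: first cell '.' (not opp) -> no flip
Dir W: first cell '.' (not opp) -> no flip
Dir E: opp run (2,3), next='.' -> no flip
Dir SW: first cell '.' (not opp) -> no flip
Dir S: first cell '.' (not opp) -> no flip
Dir SE: opp run (3,3) capped by W -> flip

Answer: (3,3)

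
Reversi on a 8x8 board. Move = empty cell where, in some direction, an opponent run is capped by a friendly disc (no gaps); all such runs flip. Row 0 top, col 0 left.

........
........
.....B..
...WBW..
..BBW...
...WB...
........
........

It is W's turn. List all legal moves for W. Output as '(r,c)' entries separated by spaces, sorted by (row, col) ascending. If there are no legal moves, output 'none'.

(1,4): no bracket -> illegal
(1,5): flips 1 -> legal
(1,6): no bracket -> illegal
(2,3): no bracket -> illegal
(2,4): flips 1 -> legal
(2,6): no bracket -> illegal
(3,1): flips 1 -> legal
(3,2): no bracket -> illegal
(3,6): no bracket -> illegal
(4,1): flips 2 -> legal
(4,5): no bracket -> illegal
(5,1): flips 1 -> legal
(5,2): no bracket -> illegal
(5,5): flips 1 -> legal
(6,3): no bracket -> illegal
(6,4): flips 1 -> legal
(6,5): no bracket -> illegal

Answer: (1,5) (2,4) (3,1) (4,1) (5,1) (5,5) (6,4)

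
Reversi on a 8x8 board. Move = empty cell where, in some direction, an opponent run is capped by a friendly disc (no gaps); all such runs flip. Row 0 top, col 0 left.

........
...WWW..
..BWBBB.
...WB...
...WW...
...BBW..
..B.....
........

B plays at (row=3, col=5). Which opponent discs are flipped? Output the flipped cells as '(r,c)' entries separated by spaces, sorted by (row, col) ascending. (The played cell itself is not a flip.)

Dir NW: first cell 'B' (not opp) -> no flip
Dir N: first cell 'B' (not opp) -> no flip
Dir NE: first cell 'B' (not opp) -> no flip
Dir W: first cell 'B' (not opp) -> no flip
Dir E: first cell '.' (not opp) -> no flip
Dir SW: opp run (4,4) capped by B -> flip
Dir S: first cell '.' (not opp) -> no flip
Dir SE: first cell '.' (not opp) -> no flip

Answer: (4,4)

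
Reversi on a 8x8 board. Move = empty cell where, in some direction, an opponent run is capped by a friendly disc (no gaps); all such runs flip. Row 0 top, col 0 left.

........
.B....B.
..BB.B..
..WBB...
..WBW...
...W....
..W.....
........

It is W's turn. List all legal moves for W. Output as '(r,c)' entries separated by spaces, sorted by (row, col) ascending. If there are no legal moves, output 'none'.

(0,0): flips 3 -> legal
(0,1): no bracket -> illegal
(0,2): no bracket -> illegal
(0,5): no bracket -> illegal
(0,6): no bracket -> illegal
(0,7): no bracket -> illegal
(1,0): no bracket -> illegal
(1,2): flips 1 -> legal
(1,3): flips 3 -> legal
(1,4): flips 1 -> legal
(1,5): no bracket -> illegal
(1,7): no bracket -> illegal
(2,0): no bracket -> illegal
(2,1): no bracket -> illegal
(2,4): flips 2 -> legal
(2,6): no bracket -> illegal
(2,7): no bracket -> illegal
(3,1): no bracket -> illegal
(3,5): flips 2 -> legal
(3,6): no bracket -> illegal
(4,5): no bracket -> illegal
(5,2): no bracket -> illegal
(5,4): flips 1 -> legal

Answer: (0,0) (1,2) (1,3) (1,4) (2,4) (3,5) (5,4)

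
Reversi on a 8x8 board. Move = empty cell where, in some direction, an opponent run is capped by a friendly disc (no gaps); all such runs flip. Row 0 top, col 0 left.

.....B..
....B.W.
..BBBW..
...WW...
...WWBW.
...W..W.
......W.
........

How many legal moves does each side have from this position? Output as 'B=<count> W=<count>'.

Answer: B=9 W=7

Derivation:
-- B to move --
(0,6): no bracket -> illegal
(0,7): no bracket -> illegal
(1,5): no bracket -> illegal
(1,7): no bracket -> illegal
(2,6): flips 1 -> legal
(2,7): flips 1 -> legal
(3,2): no bracket -> illegal
(3,5): no bracket -> illegal
(3,6): flips 1 -> legal
(3,7): no bracket -> illegal
(4,2): flips 3 -> legal
(4,7): flips 1 -> legal
(5,2): no bracket -> illegal
(5,4): flips 2 -> legal
(5,5): flips 2 -> legal
(5,7): no bracket -> illegal
(6,2): no bracket -> illegal
(6,3): flips 3 -> legal
(6,4): no bracket -> illegal
(6,5): no bracket -> illegal
(6,7): flips 1 -> legal
(7,5): no bracket -> illegal
(7,6): no bracket -> illegal
(7,7): no bracket -> illegal
B mobility = 9
-- W to move --
(0,3): flips 1 -> legal
(0,4): flips 2 -> legal
(0,6): no bracket -> illegal
(1,1): flips 1 -> legal
(1,2): flips 1 -> legal
(1,3): flips 1 -> legal
(1,5): flips 1 -> legal
(2,1): flips 3 -> legal
(3,1): no bracket -> illegal
(3,2): no bracket -> illegal
(3,5): no bracket -> illegal
(3,6): no bracket -> illegal
(5,4): no bracket -> illegal
(5,5): no bracket -> illegal
W mobility = 7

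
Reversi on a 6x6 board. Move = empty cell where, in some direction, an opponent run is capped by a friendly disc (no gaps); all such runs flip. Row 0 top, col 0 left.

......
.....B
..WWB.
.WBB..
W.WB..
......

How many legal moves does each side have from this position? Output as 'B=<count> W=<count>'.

Answer: B=9 W=5

Derivation:
-- B to move --
(1,1): flips 1 -> legal
(1,2): flips 1 -> legal
(1,3): flips 1 -> legal
(1,4): flips 1 -> legal
(2,0): no bracket -> illegal
(2,1): flips 2 -> legal
(3,0): flips 1 -> legal
(3,4): no bracket -> illegal
(4,1): flips 1 -> legal
(5,0): no bracket -> illegal
(5,1): flips 1 -> legal
(5,2): flips 1 -> legal
(5,3): no bracket -> illegal
B mobility = 9
-- W to move --
(0,4): no bracket -> illegal
(0,5): no bracket -> illegal
(1,3): no bracket -> illegal
(1,4): no bracket -> illegal
(2,1): no bracket -> illegal
(2,5): flips 1 -> legal
(3,4): flips 2 -> legal
(3,5): no bracket -> illegal
(4,1): flips 1 -> legal
(4,4): flips 2 -> legal
(5,2): no bracket -> illegal
(5,3): flips 2 -> legal
(5,4): no bracket -> illegal
W mobility = 5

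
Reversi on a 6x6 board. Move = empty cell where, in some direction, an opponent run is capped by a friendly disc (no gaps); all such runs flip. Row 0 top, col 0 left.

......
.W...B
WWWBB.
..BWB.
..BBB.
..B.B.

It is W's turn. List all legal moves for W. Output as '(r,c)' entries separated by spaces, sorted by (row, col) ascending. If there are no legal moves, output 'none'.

(0,4): no bracket -> illegal
(0,5): no bracket -> illegal
(1,2): no bracket -> illegal
(1,3): flips 1 -> legal
(1,4): no bracket -> illegal
(2,5): flips 2 -> legal
(3,1): flips 1 -> legal
(3,5): flips 1 -> legal
(4,1): no bracket -> illegal
(4,5): no bracket -> illegal
(5,1): flips 1 -> legal
(5,3): flips 1 -> legal
(5,5): flips 1 -> legal

Answer: (1,3) (2,5) (3,1) (3,5) (5,1) (5,3) (5,5)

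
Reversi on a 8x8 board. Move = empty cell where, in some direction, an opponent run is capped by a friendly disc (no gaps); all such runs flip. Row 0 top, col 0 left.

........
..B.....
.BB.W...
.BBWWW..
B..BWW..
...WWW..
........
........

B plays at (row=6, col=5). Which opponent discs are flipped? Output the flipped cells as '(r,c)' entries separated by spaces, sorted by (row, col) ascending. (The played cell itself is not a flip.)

Answer: (5,4)

Derivation:
Dir NW: opp run (5,4) capped by B -> flip
Dir N: opp run (5,5) (4,5) (3,5), next='.' -> no flip
Dir NE: first cell '.' (not opp) -> no flip
Dir W: first cell '.' (not opp) -> no flip
Dir E: first cell '.' (not opp) -> no flip
Dir SW: first cell '.' (not opp) -> no flip
Dir S: first cell '.' (not opp) -> no flip
Dir SE: first cell '.' (not opp) -> no flip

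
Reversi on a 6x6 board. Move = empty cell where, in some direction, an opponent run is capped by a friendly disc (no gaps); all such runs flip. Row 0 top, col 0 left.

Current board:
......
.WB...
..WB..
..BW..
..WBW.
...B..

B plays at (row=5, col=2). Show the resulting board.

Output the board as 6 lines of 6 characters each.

Answer: ......
.WB...
..WB..
..BW..
..BBW.
..BB..

Derivation:
Place B at (5,2); scan 8 dirs for brackets.
Dir NW: first cell '.' (not opp) -> no flip
Dir N: opp run (4,2) capped by B -> flip
Dir NE: first cell 'B' (not opp) -> no flip
Dir W: first cell '.' (not opp) -> no flip
Dir E: first cell 'B' (not opp) -> no flip
Dir SW: edge -> no flip
Dir S: edge -> no flip
Dir SE: edge -> no flip
All flips: (4,2)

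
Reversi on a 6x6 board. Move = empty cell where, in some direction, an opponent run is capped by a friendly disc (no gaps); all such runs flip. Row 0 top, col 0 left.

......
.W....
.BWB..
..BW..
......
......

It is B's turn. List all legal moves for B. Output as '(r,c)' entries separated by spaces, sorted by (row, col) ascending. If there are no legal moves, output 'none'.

(0,0): no bracket -> illegal
(0,1): flips 1 -> legal
(0,2): no bracket -> illegal
(1,0): no bracket -> illegal
(1,2): flips 1 -> legal
(1,3): no bracket -> illegal
(2,0): no bracket -> illegal
(2,4): no bracket -> illegal
(3,1): no bracket -> illegal
(3,4): flips 1 -> legal
(4,2): no bracket -> illegal
(4,3): flips 1 -> legal
(4,4): no bracket -> illegal

Answer: (0,1) (1,2) (3,4) (4,3)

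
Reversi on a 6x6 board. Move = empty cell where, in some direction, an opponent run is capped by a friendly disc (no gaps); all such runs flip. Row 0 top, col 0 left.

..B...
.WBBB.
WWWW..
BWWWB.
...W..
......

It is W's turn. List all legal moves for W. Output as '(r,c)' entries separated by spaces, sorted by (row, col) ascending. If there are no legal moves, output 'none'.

Answer: (0,1) (0,3) (0,4) (0,5) (1,5) (2,5) (3,5) (4,0) (4,5)

Derivation:
(0,1): flips 1 -> legal
(0,3): flips 2 -> legal
(0,4): flips 1 -> legal
(0,5): flips 1 -> legal
(1,5): flips 3 -> legal
(2,4): no bracket -> illegal
(2,5): flips 1 -> legal
(3,5): flips 1 -> legal
(4,0): flips 1 -> legal
(4,1): no bracket -> illegal
(4,4): no bracket -> illegal
(4,5): flips 1 -> legal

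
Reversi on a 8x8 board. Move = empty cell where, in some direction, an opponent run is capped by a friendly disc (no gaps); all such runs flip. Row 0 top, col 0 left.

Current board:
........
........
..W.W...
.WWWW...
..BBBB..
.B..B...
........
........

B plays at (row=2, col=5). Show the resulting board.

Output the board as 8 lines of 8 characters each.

Answer: ........
........
..W.WB..
.WWWB...
..BBBB..
.B..B...
........
........

Derivation:
Place B at (2,5); scan 8 dirs for brackets.
Dir NW: first cell '.' (not opp) -> no flip
Dir N: first cell '.' (not opp) -> no flip
Dir NE: first cell '.' (not opp) -> no flip
Dir W: opp run (2,4), next='.' -> no flip
Dir E: first cell '.' (not opp) -> no flip
Dir SW: opp run (3,4) capped by B -> flip
Dir S: first cell '.' (not opp) -> no flip
Dir SE: first cell '.' (not opp) -> no flip
All flips: (3,4)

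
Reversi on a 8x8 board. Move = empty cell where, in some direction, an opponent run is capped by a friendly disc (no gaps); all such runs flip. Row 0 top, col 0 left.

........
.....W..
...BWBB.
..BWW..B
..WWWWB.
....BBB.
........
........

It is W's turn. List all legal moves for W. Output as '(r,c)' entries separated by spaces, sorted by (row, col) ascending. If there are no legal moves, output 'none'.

Answer: (1,2) (1,3) (1,6) (2,1) (2,2) (2,7) (3,1) (3,5) (4,7) (6,3) (6,4) (6,5) (6,6) (6,7)

Derivation:
(1,2): flips 1 -> legal
(1,3): flips 1 -> legal
(1,4): no bracket -> illegal
(1,6): flips 1 -> legal
(1,7): no bracket -> illegal
(2,1): flips 1 -> legal
(2,2): flips 2 -> legal
(2,7): flips 2 -> legal
(3,1): flips 1 -> legal
(3,5): flips 1 -> legal
(3,6): no bracket -> illegal
(4,1): no bracket -> illegal
(4,7): flips 1 -> legal
(5,3): no bracket -> illegal
(5,7): no bracket -> illegal
(6,3): flips 1 -> legal
(6,4): flips 1 -> legal
(6,5): flips 2 -> legal
(6,6): flips 1 -> legal
(6,7): flips 1 -> legal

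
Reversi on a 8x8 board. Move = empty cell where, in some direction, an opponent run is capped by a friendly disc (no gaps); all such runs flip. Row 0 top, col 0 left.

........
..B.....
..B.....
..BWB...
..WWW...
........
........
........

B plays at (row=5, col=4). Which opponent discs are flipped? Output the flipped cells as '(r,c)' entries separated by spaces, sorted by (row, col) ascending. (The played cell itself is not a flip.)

Answer: (4,3) (4,4)

Derivation:
Dir NW: opp run (4,3) capped by B -> flip
Dir N: opp run (4,4) capped by B -> flip
Dir NE: first cell '.' (not opp) -> no flip
Dir W: first cell '.' (not opp) -> no flip
Dir E: first cell '.' (not opp) -> no flip
Dir SW: first cell '.' (not opp) -> no flip
Dir S: first cell '.' (not opp) -> no flip
Dir SE: first cell '.' (not opp) -> no flip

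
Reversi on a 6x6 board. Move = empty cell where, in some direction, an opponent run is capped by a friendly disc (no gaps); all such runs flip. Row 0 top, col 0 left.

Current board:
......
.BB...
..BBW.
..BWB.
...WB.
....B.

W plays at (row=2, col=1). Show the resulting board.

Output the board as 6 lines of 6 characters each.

Answer: ......
.BB...
.WWWW.
..WWB.
...WB.
....B.

Derivation:
Place W at (2,1); scan 8 dirs for brackets.
Dir NW: first cell '.' (not opp) -> no flip
Dir N: opp run (1,1), next='.' -> no flip
Dir NE: opp run (1,2), next='.' -> no flip
Dir W: first cell '.' (not opp) -> no flip
Dir E: opp run (2,2) (2,3) capped by W -> flip
Dir SW: first cell '.' (not opp) -> no flip
Dir S: first cell '.' (not opp) -> no flip
Dir SE: opp run (3,2) capped by W -> flip
All flips: (2,2) (2,3) (3,2)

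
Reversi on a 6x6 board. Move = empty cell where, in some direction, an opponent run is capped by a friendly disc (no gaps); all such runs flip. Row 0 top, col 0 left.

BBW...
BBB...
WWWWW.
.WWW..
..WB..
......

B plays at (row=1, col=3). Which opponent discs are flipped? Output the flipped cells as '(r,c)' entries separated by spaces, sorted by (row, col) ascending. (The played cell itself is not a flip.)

Dir NW: opp run (0,2), next=edge -> no flip
Dir N: first cell '.' (not opp) -> no flip
Dir NE: first cell '.' (not opp) -> no flip
Dir W: first cell 'B' (not opp) -> no flip
Dir E: first cell '.' (not opp) -> no flip
Dir SW: opp run (2,2) (3,1), next='.' -> no flip
Dir S: opp run (2,3) (3,3) capped by B -> flip
Dir SE: opp run (2,4), next='.' -> no flip

Answer: (2,3) (3,3)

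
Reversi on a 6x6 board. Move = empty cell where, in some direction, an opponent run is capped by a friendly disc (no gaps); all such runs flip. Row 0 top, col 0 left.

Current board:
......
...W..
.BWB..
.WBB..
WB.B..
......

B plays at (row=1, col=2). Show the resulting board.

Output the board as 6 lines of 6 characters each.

Answer: ......
..BW..
.BBB..
.WBB..
WB.B..
......

Derivation:
Place B at (1,2); scan 8 dirs for brackets.
Dir NW: first cell '.' (not opp) -> no flip
Dir N: first cell '.' (not opp) -> no flip
Dir NE: first cell '.' (not opp) -> no flip
Dir W: first cell '.' (not opp) -> no flip
Dir E: opp run (1,3), next='.' -> no flip
Dir SW: first cell 'B' (not opp) -> no flip
Dir S: opp run (2,2) capped by B -> flip
Dir SE: first cell 'B' (not opp) -> no flip
All flips: (2,2)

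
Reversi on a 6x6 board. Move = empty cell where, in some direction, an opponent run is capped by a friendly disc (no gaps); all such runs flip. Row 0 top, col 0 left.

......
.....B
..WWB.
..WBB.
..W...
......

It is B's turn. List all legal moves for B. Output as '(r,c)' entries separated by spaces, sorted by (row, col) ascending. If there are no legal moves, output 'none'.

(1,1): flips 1 -> legal
(1,2): flips 1 -> legal
(1,3): flips 1 -> legal
(1,4): no bracket -> illegal
(2,1): flips 2 -> legal
(3,1): flips 1 -> legal
(4,1): no bracket -> illegal
(4,3): no bracket -> illegal
(5,1): flips 1 -> legal
(5,2): no bracket -> illegal
(5,3): no bracket -> illegal

Answer: (1,1) (1,2) (1,3) (2,1) (3,1) (5,1)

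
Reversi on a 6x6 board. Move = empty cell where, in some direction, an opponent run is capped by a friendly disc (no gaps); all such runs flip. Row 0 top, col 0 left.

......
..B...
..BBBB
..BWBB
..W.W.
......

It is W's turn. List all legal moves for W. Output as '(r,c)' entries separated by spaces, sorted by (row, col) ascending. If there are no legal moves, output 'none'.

Answer: (0,2) (1,1) (1,3) (1,4) (1,5) (3,1)

Derivation:
(0,1): no bracket -> illegal
(0,2): flips 3 -> legal
(0,3): no bracket -> illegal
(1,1): flips 1 -> legal
(1,3): flips 1 -> legal
(1,4): flips 2 -> legal
(1,5): flips 1 -> legal
(2,1): no bracket -> illegal
(3,1): flips 1 -> legal
(4,1): no bracket -> illegal
(4,3): no bracket -> illegal
(4,5): no bracket -> illegal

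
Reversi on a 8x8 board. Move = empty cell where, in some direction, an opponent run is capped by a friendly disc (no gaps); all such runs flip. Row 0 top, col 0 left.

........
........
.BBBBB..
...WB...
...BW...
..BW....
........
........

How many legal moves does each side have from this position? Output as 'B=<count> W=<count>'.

Answer: B=6 W=7

Derivation:
-- B to move --
(3,2): flips 1 -> legal
(3,5): no bracket -> illegal
(4,2): flips 1 -> legal
(4,5): flips 1 -> legal
(5,4): flips 2 -> legal
(5,5): flips 2 -> legal
(6,2): no bracket -> illegal
(6,3): flips 1 -> legal
(6,4): no bracket -> illegal
B mobility = 6
-- W to move --
(1,0): no bracket -> illegal
(1,1): flips 1 -> legal
(1,2): no bracket -> illegal
(1,3): flips 1 -> legal
(1,4): flips 2 -> legal
(1,5): flips 1 -> legal
(1,6): no bracket -> illegal
(2,0): no bracket -> illegal
(2,6): no bracket -> illegal
(3,0): no bracket -> illegal
(3,1): no bracket -> illegal
(3,2): no bracket -> illegal
(3,5): flips 1 -> legal
(3,6): no bracket -> illegal
(4,1): no bracket -> illegal
(4,2): flips 1 -> legal
(4,5): no bracket -> illegal
(5,1): flips 1 -> legal
(5,4): no bracket -> illegal
(6,1): no bracket -> illegal
(6,2): no bracket -> illegal
(6,3): no bracket -> illegal
W mobility = 7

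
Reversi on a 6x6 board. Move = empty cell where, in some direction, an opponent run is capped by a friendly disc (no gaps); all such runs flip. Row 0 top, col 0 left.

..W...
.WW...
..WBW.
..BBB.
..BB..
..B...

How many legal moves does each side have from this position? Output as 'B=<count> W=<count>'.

Answer: B=6 W=3

Derivation:
-- B to move --
(0,0): flips 2 -> legal
(0,1): flips 1 -> legal
(0,3): no bracket -> illegal
(1,0): no bracket -> illegal
(1,3): no bracket -> illegal
(1,4): flips 1 -> legal
(1,5): flips 1 -> legal
(2,0): no bracket -> illegal
(2,1): flips 1 -> legal
(2,5): flips 1 -> legal
(3,1): no bracket -> illegal
(3,5): no bracket -> illegal
B mobility = 6
-- W to move --
(1,3): no bracket -> illegal
(1,4): no bracket -> illegal
(2,1): no bracket -> illegal
(2,5): no bracket -> illegal
(3,1): no bracket -> illegal
(3,5): no bracket -> illegal
(4,1): no bracket -> illegal
(4,4): flips 2 -> legal
(4,5): flips 2 -> legal
(5,1): flips 2 -> legal
(5,3): no bracket -> illegal
(5,4): no bracket -> illegal
W mobility = 3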